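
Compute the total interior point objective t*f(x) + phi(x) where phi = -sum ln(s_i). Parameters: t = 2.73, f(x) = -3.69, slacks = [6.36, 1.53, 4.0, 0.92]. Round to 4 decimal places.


Step 1: Compute log-barrier.
ln values: [1.85, 0.4253, 1.3863, -0.0834]
phi = -(1.85 + 0.4253 + 1.3863 - 0.0834) = -3.5782
Step 2: Compute augmented objective.
t*f(x) = 2.73*-3.69 = -10.0737
Total = -10.0737 - 3.5782 = -13.6519


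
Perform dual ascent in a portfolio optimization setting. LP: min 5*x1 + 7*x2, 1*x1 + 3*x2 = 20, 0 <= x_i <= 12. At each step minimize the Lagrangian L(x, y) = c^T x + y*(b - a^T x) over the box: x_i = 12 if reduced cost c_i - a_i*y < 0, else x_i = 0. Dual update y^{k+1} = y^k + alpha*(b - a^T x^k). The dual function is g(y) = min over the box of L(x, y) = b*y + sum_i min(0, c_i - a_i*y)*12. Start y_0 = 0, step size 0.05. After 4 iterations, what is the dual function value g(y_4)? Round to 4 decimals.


Dual ascent for LP: min 5*x1 + 7*x2, 1*x1 + 3*x2 = 20, 0 <= x_i <= 12
Step 1: y^k = 0.0, reduced costs: (5.0, 7.0)
  x^k = (0.0, 0.0), subgradient = b - a^T x = 20.0
  y^{k+1} = 0.0 + 0.05*20.0 = 1.0
Step 2: y^k = 1.0, reduced costs: (4.0, 4.0)
  x^k = (0.0, 0.0), subgradient = b - a^T x = 20.0
  y^{k+1} = 1.0 + 0.05*20.0 = 2.0
Step 3: y^k = 2.0, reduced costs: (3.0, 1.0)
  x^k = (0.0, 0.0), subgradient = b - a^T x = 20.0
  y^{k+1} = 2.0 + 0.05*20.0 = 3.0
Step 4: y^k = 3.0, reduced costs: (2.0, -2.0)
  x^k = (0.0, 12.0), subgradient = b - a^T x = -16.0
  y^{k+1} = 3.0 + 0.05*-16.0 = 2.2
Dual objective at y_4 = 2.2: reduced costs (2.8, 0.4), box minimizer x = (0.0, 0.0)
g(y_4) = b*y + (c1 - a1*y)*x1 + (c2 - a2*y)*x2 = 20*2.2 + 2.8*0.0 + 0.4*0.0 = 44.0 + 0.0 + 0.0 = 44.0


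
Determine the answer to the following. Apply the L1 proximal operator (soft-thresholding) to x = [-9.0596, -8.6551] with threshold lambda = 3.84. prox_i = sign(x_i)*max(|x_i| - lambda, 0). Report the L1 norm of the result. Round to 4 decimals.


Soft-thresholding with lambda = 3.84:
prox(-9.0596) = sign(-9.0596)*max(|-9.0596| - 3.84, 0) = -5.2196
prox(-8.6551) = sign(-8.6551)*max(|-8.6551| - 3.84, 0) = -4.8151
prox(x) = [-5.2196, -4.8151]
||prox(x)||_1 = 5.2196 + 4.8151 = 10.0347


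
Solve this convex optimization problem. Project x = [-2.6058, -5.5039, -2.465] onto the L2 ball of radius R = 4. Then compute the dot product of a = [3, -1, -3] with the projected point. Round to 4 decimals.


Step 1: Compute ||x|| (intermediates to 6 decimals).
||x|| = sqrt((-2.6058)^2 + (-5.5039)^2 + (-2.465)^2) = 6.569576
Step 2: Project.
Since ||x|| > R, scale = R/||x|| = 4/6.569576 = 0.608867, proj(x) = scale * x
proj(x) = [-1.586586, -3.351143, -1.500857]
Step 3: Dot product.
a^T * proj(x) = 3*(-1.586586) - 1*(-3.351143) - 3*(-1.500857) = 3.094


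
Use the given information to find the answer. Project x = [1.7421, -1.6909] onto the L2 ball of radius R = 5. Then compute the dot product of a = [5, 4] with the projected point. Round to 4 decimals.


Step 1: Compute ||x|| (intermediates to 6 decimals).
||x|| = sqrt(1.7421^2 + (-1.6909)^2) = 2.427768
Step 2: Project.
Since ||x|| <= R, proj = x (no scaling needed).
proj(x) = [1.7421, -1.6909]
Step 3: Dot product.
a^T * proj(x) = 5*1.7421 + 4*(-1.6909) = 1.9469


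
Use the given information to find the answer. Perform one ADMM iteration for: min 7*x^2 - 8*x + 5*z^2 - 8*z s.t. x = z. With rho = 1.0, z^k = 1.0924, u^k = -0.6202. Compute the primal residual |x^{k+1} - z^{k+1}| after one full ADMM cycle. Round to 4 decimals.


ADMM iteration with rho = 1.0, z^k = 1.0924, u^k = -0.6202
Step 1: x-update.
Minimize 7*x^2 - 8*x + (1.0/2)*(x - 1.0924 - 0.6202)^2
FOC: (2*7 + 1.0)*x = 8 + 1.0*(1.0924 + 0.6202)
x^{k+1} = 0.6475
Step 2: z-update.
Minimize 5*z^2 - 8*z + (1.0/2)*(0.6475 - z - 0.6202)^2
FOC: (2*5 + 1.0)*z = 8 + 1.0*(0.6475 - 0.6202)
z^{k+1} = 0.7298
Step 3: u-update.
u^{k+1} = -0.6202 + 0.6475 - 0.7298 = -0.7024
Step 4: Primal residual = |0.6475 - 0.7298| = 0.0822


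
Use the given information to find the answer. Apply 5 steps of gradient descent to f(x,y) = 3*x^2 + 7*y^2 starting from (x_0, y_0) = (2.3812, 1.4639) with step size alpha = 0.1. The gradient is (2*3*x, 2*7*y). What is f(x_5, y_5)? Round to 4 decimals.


Gradient descent on f(x,y) = 3*x^2 + 7*y^2.
Starting point: (2.3812, 1.4639), alpha = 0.1
Step 1: grad_x = 2*3*2.3812 = 14.2872, grad_y = 2*7*1.4639 = 20.4946
  x_1 = 2.3812 - 0.1*14.2872 = 0.9525
  y_1 = 1.4639 - 0.1*20.4946 = -0.5856
Step 2: grad_x = 2*3*0.9525 = 5.7149, grad_y = 2*7*-0.5856 = -8.1978
  x_2 = 0.9525 - 0.1*5.7149 = 0.381
  y_2 = -0.5856 - 0.1*-8.1978 = 0.2342
Step 3: grad_x = 2*3*0.381 = 2.286, grad_y = 2*7*0.2342 = 3.2791
  x_3 = 0.381 - 0.1*2.286 = 0.1524
  y_3 = 0.2342 - 0.1*3.2791 = -0.0937
Step 4: grad_x = 2*3*0.1524 = 0.9144, grad_y = 2*7*-0.0937 = -1.3117
  x_4 = 0.1524 - 0.1*0.9144 = 0.061
  y_4 = -0.0937 - 0.1*-1.3117 = 0.0375
Step 5: grad_x = 2*3*0.061 = 0.3658, grad_y = 2*7*0.0375 = 0.5247
  x_5 = 0.061 - 0.1*0.3658 = 0.0244
  y_5 = 0.0375 - 0.1*0.5247 = -0.015
f(0.0244, -0.015) = 3*0.0244^2 + 7*(-0.015)^2 = 0.0034


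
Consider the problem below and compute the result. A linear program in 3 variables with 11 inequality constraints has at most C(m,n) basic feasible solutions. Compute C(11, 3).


Each vertex corresponds to some choice of n active constraints out of m, so the number of vertices is at most C(m, n) = m! / (n!(m-n)!).
m = 11, n = 3
Numerator: 11 * 10 * 9
Denominator: 3! = 6
C(11, 3) = 165


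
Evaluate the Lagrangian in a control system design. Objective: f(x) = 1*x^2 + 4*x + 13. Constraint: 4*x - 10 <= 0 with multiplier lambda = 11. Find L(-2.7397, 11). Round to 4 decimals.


Step 1: Evaluate f(x).
f(-2.7397) = 1*(-2.7397)^2 + 4*(-2.7397) + 13 = 9.5472
Step 2: Evaluate g(x).
g(-2.7397) = 4*-2.7397 - 10 = -20.9588
Step 3: Compute Lagrangian.
L = 9.5472 + 11*-20.9588 = -220.9996


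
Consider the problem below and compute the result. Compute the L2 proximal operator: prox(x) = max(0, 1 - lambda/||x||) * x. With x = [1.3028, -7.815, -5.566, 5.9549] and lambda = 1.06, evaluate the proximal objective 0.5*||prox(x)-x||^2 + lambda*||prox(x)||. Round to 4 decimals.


Step 1: Compute ||x||.
||x|| = 11.3672
Step 2: Compute scaling factor.
scale = max(0, 1 - 1.06/11.3672) = 0.9067
Step 3: prox(x) = [1.1813, -7.0862, -5.047, 5.3996]
||prox(x)|| = 10.3072
Step 4: Proximal objective.
0.5*||prox-x||^2 = 0.5618
lambda*||prox|| = 10.9256
Total = 11.4874


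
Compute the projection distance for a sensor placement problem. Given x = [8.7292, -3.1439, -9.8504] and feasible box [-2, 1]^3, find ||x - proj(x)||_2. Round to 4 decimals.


Project each component onto [-2, 1].
clip(8.7292) = 1.0, clip(-3.1439) = -2.0, clip(-9.8504) = -2.0
Projection = [1.0, -2.0, -2.0]
Squared diffs: [59.7405, 1.3085, 61.6288]
Distance = sqrt(122.6778) = 11.076


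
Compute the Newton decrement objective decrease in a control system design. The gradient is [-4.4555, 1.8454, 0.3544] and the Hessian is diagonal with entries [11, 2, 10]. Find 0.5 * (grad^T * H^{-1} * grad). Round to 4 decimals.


Step 1: H is diagonal, so H^(-1) * g = [-0.405, 0.9227, 0.0354].
Step 2: g^T H^(-1) g = sum_i g_i^2 / H_ii
  = (-4.4555)^2/11 + (1.8454)^2/2 + (0.3544)^2/10
  = 1.8047 + 1.7028 + 0.0126 = 3.52
Step 3: Objective decrease = 0.5 * g^T H^(-1) g = 1.76


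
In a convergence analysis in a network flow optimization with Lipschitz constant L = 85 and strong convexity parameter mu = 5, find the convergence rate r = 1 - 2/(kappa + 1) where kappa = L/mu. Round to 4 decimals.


Step 1: Compute the condition number.
kappa = L/mu = 85/5 = 17.0
Step 2: Compute the convergence rate.
r = 1 - 2/(kappa + 1) = 1 - 2*mu/(L + mu) = (L - mu)/(L + mu) = 80/90 = 0.8889


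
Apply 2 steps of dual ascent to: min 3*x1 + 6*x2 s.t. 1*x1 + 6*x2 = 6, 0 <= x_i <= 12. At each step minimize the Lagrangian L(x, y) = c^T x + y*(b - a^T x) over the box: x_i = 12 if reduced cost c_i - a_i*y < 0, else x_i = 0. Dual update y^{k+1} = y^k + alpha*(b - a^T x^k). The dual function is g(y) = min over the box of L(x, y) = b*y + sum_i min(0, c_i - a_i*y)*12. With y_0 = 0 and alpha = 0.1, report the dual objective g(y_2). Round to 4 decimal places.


Dual ascent for LP: min 3*x1 + 6*x2, 1*x1 + 6*x2 = 6, 0 <= x_i <= 12
Step 1: y^k = 0.0, reduced costs: (3.0, 6.0)
  x^k = (0.0, 0.0), subgradient = b - a^T x = 6.0
  y^{k+1} = 0.0 + 0.1*6.0 = 0.6
Step 2: y^k = 0.6, reduced costs: (2.4, 2.4)
  x^k = (0.0, 0.0), subgradient = b - a^T x = 6.0
  y^{k+1} = 0.6 + 0.1*6.0 = 1.2
Dual objective at y_2 = 1.2: reduced costs (1.8, -1.2), box minimizer x = (0.0, 12.0)
g(y_2) = b*y + (c1 - a1*y)*x1 + (c2 - a2*y)*x2 = 6*1.2 + 1.8*0.0 + (-1.2)*12.0 = 7.2 + 0.0 - 14.4 = -7.2


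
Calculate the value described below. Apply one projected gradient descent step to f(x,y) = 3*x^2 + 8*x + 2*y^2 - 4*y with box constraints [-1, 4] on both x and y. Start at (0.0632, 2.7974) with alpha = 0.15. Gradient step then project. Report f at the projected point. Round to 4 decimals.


Step 1: Compute gradient at (0.0632, 2.7974).
grad_x = 2*3*0.0632 + 8 = 8.3792
grad_y = 2*2*2.7974 - 4 = 7.1896
Step 2: Gradient step.
x_raw = 0.0632 - 0.15*8.3792 = -1.1937
y_raw = 2.7974 - 0.15*7.1896 = 1.719
Step 3: Project onto [-1, 4].
x_proj = clip(-1.1937) = -1.0
y_proj = clip(1.719) = 1.719
Step 4: Evaluate f.
f(-1.0, 1.719) = -5.9662


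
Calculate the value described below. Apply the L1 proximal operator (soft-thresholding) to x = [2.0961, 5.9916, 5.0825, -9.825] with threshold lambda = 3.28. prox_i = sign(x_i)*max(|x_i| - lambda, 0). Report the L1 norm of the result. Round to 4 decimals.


Soft-thresholding with lambda = 3.28:
prox(2.0961) = sign(2.0961)*max(|2.0961| - 3.28, 0) = 0.0
prox(5.9916) = sign(5.9916)*max(|5.9916| - 3.28, 0) = 2.7116
prox(5.0825) = sign(5.0825)*max(|5.0825| - 3.28, 0) = 1.8025
prox(-9.825) = sign(-9.825)*max(|-9.825| - 3.28, 0) = -6.545
prox(x) = [0.0, 2.7116, 1.8025, -6.545]
||prox(x)||_1 = 0.0 + 2.7116 + 1.8025 + 6.545 = 11.0591


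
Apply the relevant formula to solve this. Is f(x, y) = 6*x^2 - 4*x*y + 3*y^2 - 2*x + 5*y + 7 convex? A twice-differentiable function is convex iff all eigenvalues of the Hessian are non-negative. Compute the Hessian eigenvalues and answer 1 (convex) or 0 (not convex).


The Hessian of f(x,y) = 6*x^2 - 4*x*y + 3*y^2 - 2*x + 5*y + 7 is:
H = [[12, -4], [-4, 6]]
Trace = 12 + 6 = 18
Determinant = 12*6 - (-4)^2 = 56
Discriminant = (18)^2 - 4*56 = 100.0
Eigenvalues: lambda_1 = 4.0, lambda_2 = 14.0
The function is convex.

1


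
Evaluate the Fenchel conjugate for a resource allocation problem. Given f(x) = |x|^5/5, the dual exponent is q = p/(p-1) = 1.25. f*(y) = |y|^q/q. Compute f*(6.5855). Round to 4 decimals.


The conjugate exponent q satisfies 1/p + 1/q = 1.
p = 5, so q = 5/(5 - 1) = 1.25
|y|^q = 6.5855^1.25 = 10.5496
f*(6.5855) = 10.5496 / 1.25 = 8.4397


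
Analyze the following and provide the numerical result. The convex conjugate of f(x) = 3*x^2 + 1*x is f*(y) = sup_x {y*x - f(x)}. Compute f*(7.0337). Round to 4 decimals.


f*(y) = sup_x {y*x - a*x^2 - b*x} = sup_x {(y-b)*x - a*x^2}
FOC: (y - b) - 2a*x = 0 => x* = (y - b)/(2a)
x* = (7.0337 - 1)/(2*3) = 1.0056
f*(7.0337) = (y-b)^2/(4a) = (7.0337 - 1)^2/(4*3)
= 36.4055/12 = 3.0338


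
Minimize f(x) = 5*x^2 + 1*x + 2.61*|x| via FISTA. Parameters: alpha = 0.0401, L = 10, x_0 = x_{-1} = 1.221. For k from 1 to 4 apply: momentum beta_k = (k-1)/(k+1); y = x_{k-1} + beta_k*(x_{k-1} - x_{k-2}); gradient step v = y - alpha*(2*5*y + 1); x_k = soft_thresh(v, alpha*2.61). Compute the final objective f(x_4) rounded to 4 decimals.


FISTA on f(x) = 5*x^2 + 1*x + 2.61*|x|
L = 10, alpha = 0.0401
Iteration 1: beta = 0.0, y = 1.221 + 0.0*(1.221 - 1.221) = 1.221
  grad(y) = 13.21, v = y - alpha*grad = 0.6913
  prox(v) = soft_thresh(0.6913, 0.1047) = 0.5866
Iteration 2: beta = 0.3333, y = 0.5866 + 0.3333*(0.5866 - 1.221) = 0.3752
  grad(y) = 4.7516, v = y - alpha*grad = 0.1846
  prox(v) = soft_thresh(0.1846, 0.1047) = 0.08
Iteration 3: beta = 0.5, y = 0.08 + 0.5*(0.08 - 0.5866) = -0.1734
  grad(y) = -0.7337, v = y - alpha*grad = -0.1439
  prox(v) = soft_thresh(-0.1439, 0.1047) = -0.0393
Iteration 4: beta = 0.6, y = -0.0393 + 0.6*(-0.0393 - 0.08) = -0.1108
  grad(y) = -0.1084, v = y - alpha*grad = -0.1065
  prox(v) = soft_thresh(-0.1065, 0.1047) = -0.0018
f(x_4) = 5*(-0.0018)^2 + 1*(-0.0018) + 2.61*|-0.0018| = 0.003


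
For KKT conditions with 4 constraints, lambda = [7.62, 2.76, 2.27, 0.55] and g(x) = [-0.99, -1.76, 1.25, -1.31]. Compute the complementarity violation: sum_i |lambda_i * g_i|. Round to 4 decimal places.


KKT complementary slackness check:
lambda_1 * g_1 = 7.62 * -0.99 = -7.5438
lambda_2 * g_2 = 2.76 * -1.76 = -4.8576
lambda_3 * g_3 = 2.27 * 1.25 = 2.8375
lambda_4 * g_4 = 0.55 * -1.31 = -0.7205
Total violation = 7.5438 + 4.8576 + 2.8375 + 0.7205 = 15.9594


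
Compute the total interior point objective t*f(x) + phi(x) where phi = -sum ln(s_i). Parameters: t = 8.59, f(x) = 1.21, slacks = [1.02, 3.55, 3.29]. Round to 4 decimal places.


Step 1: Compute log-barrier.
ln values: [0.0198, 1.2669, 1.1909]
phi = -(0.0198 + 1.2669 + 1.1909) = -2.4776
Step 2: Compute augmented objective.
t*f(x) = 8.59*1.21 = 10.3939
Total = 10.3939 - 2.4776 = 7.9163


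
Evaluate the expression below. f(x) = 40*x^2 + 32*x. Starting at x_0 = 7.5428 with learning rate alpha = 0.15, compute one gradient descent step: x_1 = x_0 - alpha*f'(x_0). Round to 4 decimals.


We compute the gradient at x_0 and apply the update.
f'(x) = 80*x + 32
f'(7.5428) = 80*7.5428 + 32 = 635.424
x_1 = 7.5428 - 0.15*635.424 = -87.7708


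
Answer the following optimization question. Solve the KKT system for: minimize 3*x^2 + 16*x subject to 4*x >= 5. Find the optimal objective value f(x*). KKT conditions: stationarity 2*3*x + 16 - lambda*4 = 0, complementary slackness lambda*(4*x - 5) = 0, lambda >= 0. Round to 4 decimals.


Step 1: Try lambda = 0 (constraint inactive).
x_unc = -16/(2*3) = -2.6667
Check: 4*-2.6667 = -10.6668 < 5 -- violated!
Step 2: Constraint must be active: 4*x = 5
x* = 5/4 = 1.25
lambda = (2*3*1.25 + 16)/4 = 5.875
Step 3: Compute optimal value.
f(x*) = 3*1.25^2 + 16*1.25 = 24.6875


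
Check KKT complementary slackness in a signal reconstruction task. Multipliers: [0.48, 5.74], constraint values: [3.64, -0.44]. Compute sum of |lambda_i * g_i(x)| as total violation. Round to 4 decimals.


KKT complementary slackness check:
lambda_1 * g_1 = 0.48 * 3.64 = 1.7472
lambda_2 * g_2 = 5.74 * -0.44 = -2.5256
Total violation = 1.7472 + 2.5256 = 4.2728


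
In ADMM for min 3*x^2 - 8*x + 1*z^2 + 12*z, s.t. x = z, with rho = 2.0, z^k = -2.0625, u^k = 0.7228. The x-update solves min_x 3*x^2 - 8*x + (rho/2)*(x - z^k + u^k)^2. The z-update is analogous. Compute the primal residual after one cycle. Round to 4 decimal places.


ADMM iteration with rho = 2.0, z^k = -2.0625, u^k = 0.7228
Step 1: x-update.
Minimize 3*x^2 - 8*x + (2.0/2)*(x + 2.0625 + 0.7228)^2
FOC: (2*3 + 2.0)*x = 8 + 2.0*(-2.0625 - 0.7228)
x^{k+1} = 0.3037
Step 2: z-update.
Minimize 1*z^2 + 12*z + (2.0/2)*(0.3037 - z + 0.7228)^2
FOC: (2*1 + 2.0)*z = -12 + 2.0*(0.3037 + 0.7228)
z^{k+1} = -2.4868
Step 3: u-update.
u^{k+1} = 0.7228 + 0.3037 + 2.4868 = 3.5132
Step 4: Primal residual = |0.3037 + 2.4868| = 2.7904


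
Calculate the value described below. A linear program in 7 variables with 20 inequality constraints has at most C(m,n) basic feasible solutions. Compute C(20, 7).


Each vertex corresponds to some choice of n active constraints out of m, so the number of vertices is at most C(m, n) = m! / (n!(m-n)!).
m = 20, n = 7
Numerator: 20 * 19 * 18 * 17 * 16 * 15 * 14
Denominator: 7! = 5040
C(20, 7) = 77520


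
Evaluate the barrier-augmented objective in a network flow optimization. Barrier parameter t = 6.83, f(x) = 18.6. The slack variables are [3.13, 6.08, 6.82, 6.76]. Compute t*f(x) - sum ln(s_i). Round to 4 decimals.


Step 1: Compute log-barrier.
ln values: [1.141, 1.805, 1.9199, 1.911]
phi = -(1.141 + 1.805 + 1.9199 + 1.911) = -6.7769
Step 2: Compute augmented objective.
t*f(x) = 6.83*18.6 = 127.038
Total = 127.038 - 6.7769 = 120.2611


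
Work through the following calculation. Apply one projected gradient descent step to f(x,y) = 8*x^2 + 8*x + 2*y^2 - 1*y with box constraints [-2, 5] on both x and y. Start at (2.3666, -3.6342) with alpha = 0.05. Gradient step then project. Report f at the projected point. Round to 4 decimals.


Step 1: Compute gradient at (2.3666, -3.6342).
grad_x = 2*8*2.3666 + 8 = 45.8656
grad_y = 2*2*-3.6342 - 1 = -15.5368
Step 2: Gradient step.
x_raw = 2.3666 - 0.05*45.8656 = 0.0733
y_raw = -3.6342 - 0.05*-15.5368 = -2.8574
Step 3: Project onto [-2, 5].
x_proj = clip(0.0733) = 0.0733
y_proj = clip(-2.8574) = -2.0
Step 4: Evaluate f.
f(0.0733, -2.0) = 10.6296


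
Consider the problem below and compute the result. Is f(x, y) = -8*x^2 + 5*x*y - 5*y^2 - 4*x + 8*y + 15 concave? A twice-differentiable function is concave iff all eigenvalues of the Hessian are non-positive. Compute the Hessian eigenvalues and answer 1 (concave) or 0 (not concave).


The Hessian of f(x,y) = -8*x^2 + 5*x*y - 5*y^2 - 4*x + 8*y + 15 is:
H = [[-16, 5], [5, -10]]
Trace = -16 - 10 = -26
Determinant = -16*-10 - (5)^2 = 135
Discriminant = (-26)^2 - 4*135 = 136.0
Eigenvalues: lambda_1 = -18.831, lambda_2 = -7.169
The function is concave.

1


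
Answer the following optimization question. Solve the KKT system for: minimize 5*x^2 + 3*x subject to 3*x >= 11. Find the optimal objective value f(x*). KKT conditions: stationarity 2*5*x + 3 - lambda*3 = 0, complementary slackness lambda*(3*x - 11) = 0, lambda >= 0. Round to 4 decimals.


Step 1: Try lambda = 0 (constraint inactive).
x_unc = -3/(2*5) = -0.3
Check: 3*-0.3 = -0.9 < 11 -- violated!
Step 2: Constraint must be active: 3*x = 11
x* = 11/3 = 3.6667 (rounded; the exact value 11/3 is used below)
lambda = (2*5*(11/3) + 3)/3 = 13.2222
Step 3: Compute optimal value.
f(x*) = 5*(11/3)^2 + 3*(11/3) = 78.2222


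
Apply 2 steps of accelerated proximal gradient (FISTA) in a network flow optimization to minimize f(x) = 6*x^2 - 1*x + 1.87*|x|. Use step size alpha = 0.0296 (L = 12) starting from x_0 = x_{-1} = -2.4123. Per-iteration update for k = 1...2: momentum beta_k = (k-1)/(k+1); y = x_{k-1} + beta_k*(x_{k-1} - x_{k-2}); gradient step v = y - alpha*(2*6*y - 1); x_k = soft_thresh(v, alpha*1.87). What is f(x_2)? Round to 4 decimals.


FISTA on f(x) = 6*x^2 - 1*x + 1.87*|x|
L = 12, alpha = 0.0296
Iteration 1: beta = 0.0, y = -2.4123 + 0.0*(-2.4123 + 2.4123) = -2.4123
  grad(y) = -29.9476, v = y - alpha*grad = -1.5259
  prox(v) = soft_thresh(-1.5259, 0.0554) = -1.4705
Iteration 2: beta = 0.3333, y = -1.4705 + 0.3333*(-1.4705 + 2.4123) = -1.1566
  grad(y) = -14.8788, v = y - alpha*grad = -0.7162
  prox(v) = soft_thresh(-0.7162, 0.0554) = -0.6608
f(x_2) = 6*(-0.6608)^2 - 1*(-0.6608) + 1.87*|-0.6608| = 4.5165


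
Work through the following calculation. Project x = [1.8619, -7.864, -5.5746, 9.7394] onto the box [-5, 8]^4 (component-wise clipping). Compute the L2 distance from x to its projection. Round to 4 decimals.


Project each component onto [-5, 8].
clip(1.8619) = 1.8619, clip(-7.864) = -5.0, clip(-5.5746) = -5.0, clip(9.7394) = 8.0
Projection = [1.8619, -5.0, -5.0, 8.0]
Squared diffs: [0.0, 8.2025, 0.3302, 3.0255]
Distance = sqrt(11.5582) = 3.3997


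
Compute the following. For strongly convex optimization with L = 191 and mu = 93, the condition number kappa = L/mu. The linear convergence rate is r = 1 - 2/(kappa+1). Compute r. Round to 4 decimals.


Step 1: Compute the condition number.
kappa = L/mu = 191/93 = 2.0538
Step 2: Compute the convergence rate.
r = 1 - 2/(kappa + 1) = 1 - 2*mu/(L + mu) = (L - mu)/(L + mu) = 98/284 = 0.3451


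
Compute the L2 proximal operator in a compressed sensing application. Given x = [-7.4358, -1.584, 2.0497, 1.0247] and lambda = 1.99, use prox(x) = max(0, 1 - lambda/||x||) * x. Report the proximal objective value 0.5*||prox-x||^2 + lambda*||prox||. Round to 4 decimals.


Step 1: Compute ||x||.
||x|| = 7.9405
Step 2: Compute scaling factor.
scale = max(0, 1 - 1.99/7.9405) = 0.7494
Step 3: prox(x) = [-5.5723, -1.187, 1.536, 0.7679]
||prox(x)|| = 5.9505
Step 4: Proximal objective.
0.5*||prox-x||^2 = 1.9801
lambda*||prox|| = 11.8415
Total = 13.8215


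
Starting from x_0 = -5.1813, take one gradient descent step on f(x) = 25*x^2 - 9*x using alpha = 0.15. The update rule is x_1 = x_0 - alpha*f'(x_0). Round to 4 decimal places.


We compute the gradient at x_0 and apply the update.
f'(x) = 50*x - 9
f'(-5.1813) = 50*-5.1813 - 9 = -268.065
x_1 = -5.1813 - 0.15*-268.065 = 35.0285


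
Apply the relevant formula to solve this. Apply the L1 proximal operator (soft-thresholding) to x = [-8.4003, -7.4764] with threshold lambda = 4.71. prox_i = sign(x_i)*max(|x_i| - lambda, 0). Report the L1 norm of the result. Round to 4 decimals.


Soft-thresholding with lambda = 4.71:
prox(-8.4003) = sign(-8.4003)*max(|-8.4003| - 4.71, 0) = -3.6903
prox(-7.4764) = sign(-7.4764)*max(|-7.4764| - 4.71, 0) = -2.7664
prox(x) = [-3.6903, -2.7664]
||prox(x)||_1 = 3.6903 + 2.7664 = 6.4567


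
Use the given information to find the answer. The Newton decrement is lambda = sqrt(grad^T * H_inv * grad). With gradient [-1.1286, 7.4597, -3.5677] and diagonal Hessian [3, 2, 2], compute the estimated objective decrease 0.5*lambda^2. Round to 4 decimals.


Step 1: H is diagonal, so H^(-1) * g = [-0.3762, 3.7299, -1.7839].
Step 2: g^T H^(-1) g = sum_i g_i^2 / H_ii
  = (-1.1286)^2/3 + (7.4597)^2/2 + (-3.5677)^2/2
  = 0.4246 + 27.8236 + 6.3642 = 34.6124
Step 3: Objective decrease = 0.5 * g^T H^(-1) g = 17.3062


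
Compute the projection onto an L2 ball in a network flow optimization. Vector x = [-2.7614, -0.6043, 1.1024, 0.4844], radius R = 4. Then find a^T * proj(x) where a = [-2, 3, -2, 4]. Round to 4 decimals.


Step 1: Compute ||x|| (intermediates to 6 decimals).
||x|| = sqrt((-2.7614)^2 + (-0.6043)^2 + 1.1024^2 + 0.4844^2) = 3.07253
Step 2: Project.
Since ||x|| <= R, proj = x (no scaling needed).
proj(x) = [-2.7614, -0.6043, 1.1024, 0.4844]
Step 3: Dot product.
a^T * proj(x) = -2*(-2.7614) + 3*(-0.6043) - 2*1.1024 + 4*0.4844 = 3.4427


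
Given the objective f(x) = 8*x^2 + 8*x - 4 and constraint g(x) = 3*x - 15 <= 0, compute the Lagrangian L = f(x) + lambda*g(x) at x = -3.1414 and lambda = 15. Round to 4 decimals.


Step 1: Evaluate f(x).
f(-3.1414) = 8*(-3.1414)^2 + 8*(-3.1414) - 4 = 49.816
Step 2: Evaluate g(x).
g(-3.1414) = 3*-3.1414 - 15 = -24.4242
Step 3: Compute Lagrangian.
L = 49.816 + 15*-24.4242 = -316.547


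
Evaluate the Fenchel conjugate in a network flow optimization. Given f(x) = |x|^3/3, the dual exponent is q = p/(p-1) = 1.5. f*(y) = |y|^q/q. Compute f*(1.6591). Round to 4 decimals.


The conjugate exponent q satisfies 1/p + 1/q = 1.
p = 3, so q = 3/(3 - 1) = 1.5
|y|^q = 1.6591^1.5 = 2.137
f*(1.6591) = 2.137 / 1.5 = 1.4247


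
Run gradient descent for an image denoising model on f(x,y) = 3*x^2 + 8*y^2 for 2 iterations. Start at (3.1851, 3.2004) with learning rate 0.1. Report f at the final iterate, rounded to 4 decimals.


Gradient descent on f(x,y) = 3*x^2 + 8*y^2.
Starting point: (3.1851, 3.2004), alpha = 0.1
Step 1: grad_x = 2*3*3.1851 = 19.1106, grad_y = 2*8*3.2004 = 51.2064
  x_1 = 3.1851 - 0.1*19.1106 = 1.274
  y_1 = 3.2004 - 0.1*51.2064 = -1.9202
Step 2: grad_x = 2*3*1.274 = 7.6442, grad_y = 2*8*-1.9202 = -30.7238
  x_2 = 1.274 - 0.1*7.6442 = 0.5096
  y_2 = -1.9202 - 0.1*-30.7238 = 1.1521
f(0.5096, 1.1521) = 3*0.5096^2 + 8*1.1521^2 = 11.3986


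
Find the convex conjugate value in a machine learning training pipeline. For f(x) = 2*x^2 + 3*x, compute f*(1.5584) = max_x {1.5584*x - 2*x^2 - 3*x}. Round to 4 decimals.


f*(y) = sup_x {y*x - a*x^2 - b*x} = sup_x {(y-b)*x - a*x^2}
FOC: (y - b) - 2a*x = 0 => x* = (y - b)/(2a)
x* = (1.5584 - 3)/(2*2) = -0.3604
f*(1.5584) = (y-b)^2/(4a) = (1.5584 - 3)^2/(4*2)
= 2.0782/8 = 0.2598


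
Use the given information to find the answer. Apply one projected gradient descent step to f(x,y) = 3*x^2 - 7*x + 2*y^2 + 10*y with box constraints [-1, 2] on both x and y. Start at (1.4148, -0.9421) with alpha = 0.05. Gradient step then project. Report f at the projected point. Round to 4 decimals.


Step 1: Compute gradient at (1.4148, -0.9421).
grad_x = 2*3*1.4148 - 7 = 1.4888
grad_y = 2*2*-0.9421 + 10 = 6.2316
Step 2: Gradient step.
x_raw = 1.4148 - 0.05*1.4888 = 1.3404
y_raw = -0.9421 - 0.05*6.2316 = -1.2537
Step 3: Project onto [-1, 2].
x_proj = clip(1.3404) = 1.3404
y_proj = clip(-1.2537) = -1.0
Step 4: Evaluate f.
f(1.3404, -1.0) = -11.9928


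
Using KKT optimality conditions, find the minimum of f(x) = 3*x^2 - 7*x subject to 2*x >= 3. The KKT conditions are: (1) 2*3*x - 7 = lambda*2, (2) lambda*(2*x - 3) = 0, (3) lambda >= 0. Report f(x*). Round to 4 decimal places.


Step 1: Try lambda = 0 (constraint inactive).
x_unc = 7/(2*3) = 1.1667
Check: 2*1.1667 = 2.3334 < 3 -- violated!
Step 2: Constraint must be active: 2*x = 3
x* = 3/2 = 1.5
lambda = (2*3*1.5 - 7)/2 = 1.0
Step 3: Compute optimal value.
f(x*) = 3*1.5^2 - 7*1.5 = -3.75


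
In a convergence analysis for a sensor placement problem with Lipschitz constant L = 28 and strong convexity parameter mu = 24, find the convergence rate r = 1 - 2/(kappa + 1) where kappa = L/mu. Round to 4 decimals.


Step 1: Compute the condition number.
kappa = L/mu = 28/24 = 1.1667
Step 2: Compute the convergence rate.
r = 1 - 2/(kappa + 1) = 1 - 2*mu/(L + mu) = (L - mu)/(L + mu) = 4/52 = 0.0769


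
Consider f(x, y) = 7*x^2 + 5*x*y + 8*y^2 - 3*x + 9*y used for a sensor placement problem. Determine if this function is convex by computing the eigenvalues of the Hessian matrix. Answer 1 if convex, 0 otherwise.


The Hessian of f(x,y) = 7*x^2 + 5*x*y + 8*y^2 - 3*x + 9*y is:
H = [[14, 5], [5, 16]]
Trace = 14 + 16 = 30
Determinant = 14*16 - (5)^2 = 199
Discriminant = (30)^2 - 4*199 = 104.0
Eigenvalues: lambda_1 = 9.901, lambda_2 = 20.099
The function is convex.

1


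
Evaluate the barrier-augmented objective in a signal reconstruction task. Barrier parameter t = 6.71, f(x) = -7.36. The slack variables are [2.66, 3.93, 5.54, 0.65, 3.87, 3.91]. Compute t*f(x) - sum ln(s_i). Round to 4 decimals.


Step 1: Compute log-barrier.
ln values: [0.9783, 1.3686, 1.712, -0.4308, 1.3533, 1.3635]
phi = -(0.9783 + 1.3686 + 1.712 - 0.4308 + 1.3533 + 1.3635) = -6.345
Step 2: Compute augmented objective.
t*f(x) = 6.71*-7.36 = -49.3856
Total = -49.3856 - 6.345 = -55.7306


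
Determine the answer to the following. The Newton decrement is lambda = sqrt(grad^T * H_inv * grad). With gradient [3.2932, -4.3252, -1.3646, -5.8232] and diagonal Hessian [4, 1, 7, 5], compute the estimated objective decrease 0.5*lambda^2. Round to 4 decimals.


Step 1: H is diagonal, so H^(-1) * g = [0.8233, -4.3252, -0.1949, -1.1646].
Step 2: g^T H^(-1) g = sum_i g_i^2 / H_ii
  = (3.2932)^2/4 + (-4.3252)^2/1 + (-1.3646)^2/7 + (-5.8232)^2/5
  = 2.7113 + 18.7074 + 0.266 + 6.7819 = 28.4666
Step 3: Objective decrease = 0.5 * g^T H^(-1) g = 14.2333


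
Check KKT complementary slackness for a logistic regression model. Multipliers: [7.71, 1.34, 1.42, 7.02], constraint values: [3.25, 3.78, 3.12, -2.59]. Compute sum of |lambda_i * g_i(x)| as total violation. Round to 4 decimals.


KKT complementary slackness check:
lambda_1 * g_1 = 7.71 * 3.25 = 25.0575
lambda_2 * g_2 = 1.34 * 3.78 = 5.0652
lambda_3 * g_3 = 1.42 * 3.12 = 4.4304
lambda_4 * g_4 = 7.02 * -2.59 = -18.1818
Total violation = 25.0575 + 5.0652 + 4.4304 + 18.1818 = 52.7349


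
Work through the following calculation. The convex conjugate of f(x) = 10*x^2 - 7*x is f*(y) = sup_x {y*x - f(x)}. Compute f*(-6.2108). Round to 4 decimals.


f*(y) = sup_x {y*x - a*x^2 - b*x} = sup_x {(y-b)*x - a*x^2}
FOC: (y - b) - 2a*x = 0 => x* = (y - b)/(2a)
x* = (-6.2108 + 7)/(2*10) = 0.0395
f*(-6.2108) = (y-b)^2/(4a) = (-6.2108 + 7)^2/(4*10)
= 0.6228/40 = 0.0156


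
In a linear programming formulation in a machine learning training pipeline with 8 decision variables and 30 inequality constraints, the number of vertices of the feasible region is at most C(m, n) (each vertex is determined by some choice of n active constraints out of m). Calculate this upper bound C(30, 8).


Each vertex corresponds to some choice of n active constraints out of m, so the number of vertices is at most C(m, n) = m! / (n!(m-n)!).
m = 30, n = 8
Numerator: 30 * 29 * 28 * 27 * 26 * 25 * 24 * 23
Denominator: 8! = 40320
C(30, 8) = 5852925


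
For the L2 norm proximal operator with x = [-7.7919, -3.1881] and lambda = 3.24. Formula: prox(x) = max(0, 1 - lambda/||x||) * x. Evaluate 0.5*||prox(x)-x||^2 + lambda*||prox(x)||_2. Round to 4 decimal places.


Step 1: Compute ||x||.
||x|| = 8.4189
Step 2: Compute scaling factor.
scale = max(0, 1 - 3.24/8.4189) = 0.6152
Step 3: prox(x) = [-4.7932, -1.9612]
||prox(x)|| = 5.1789
Step 4: Proximal objective.
0.5*||prox-x||^2 = 5.2488
lambda*||prox|| = 16.7796
Total = 22.0284


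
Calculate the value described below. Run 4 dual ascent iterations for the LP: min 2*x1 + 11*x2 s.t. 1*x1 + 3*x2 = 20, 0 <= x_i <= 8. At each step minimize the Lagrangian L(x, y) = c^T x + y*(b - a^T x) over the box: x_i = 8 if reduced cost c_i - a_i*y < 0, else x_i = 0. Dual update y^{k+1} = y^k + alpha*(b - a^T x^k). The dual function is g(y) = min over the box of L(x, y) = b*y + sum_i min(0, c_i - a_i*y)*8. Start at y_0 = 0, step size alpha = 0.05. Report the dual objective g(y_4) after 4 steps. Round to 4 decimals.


Dual ascent for LP: min 2*x1 + 11*x2, 1*x1 + 3*x2 = 20, 0 <= x_i <= 8
Step 1: y^k = 0.0, reduced costs: (2.0, 11.0)
  x^k = (0.0, 0.0), subgradient = b - a^T x = 20.0
  y^{k+1} = 0.0 + 0.05*20.0 = 1.0
Step 2: y^k = 1.0, reduced costs: (1.0, 8.0)
  x^k = (0.0, 0.0), subgradient = b - a^T x = 20.0
  y^{k+1} = 1.0 + 0.05*20.0 = 2.0
Step 3: y^k = 2.0, reduced costs: (0.0, 5.0)
  x^k = (0.0, 0.0), subgradient = b - a^T x = 20.0
  y^{k+1} = 2.0 + 0.05*20.0 = 3.0
Step 4: y^k = 3.0, reduced costs: (-1.0, 2.0)
  x^k = (8.0, 0.0), subgradient = b - a^T x = 12.0
  y^{k+1} = 3.0 + 0.05*12.0 = 3.6
Dual objective at y_4 = 3.6: reduced costs (-1.6, 0.2), box minimizer x = (8.0, 0.0)
g(y_4) = b*y + (c1 - a1*y)*x1 + (c2 - a2*y)*x2 = 20*3.6 + (-1.6)*8.0 + 0.2*0.0 = 72.0 - 12.8 + 0.0 = 59.2


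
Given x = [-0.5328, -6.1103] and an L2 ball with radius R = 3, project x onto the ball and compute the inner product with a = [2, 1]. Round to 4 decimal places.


Step 1: Compute ||x|| (intermediates to 6 decimals).
||x|| = sqrt((-0.5328)^2 + (-6.1103)^2) = 6.133485
Step 2: Project.
Since ||x|| > R, scale = R/||x|| = 3/6.133485 = 0.489118, proj(x) = scale * x
proj(x) = [-0.260602, -2.988658]
Step 3: Dot product.
a^T * proj(x) = 2*(-0.260602) + 1*(-2.988658) = -3.5099


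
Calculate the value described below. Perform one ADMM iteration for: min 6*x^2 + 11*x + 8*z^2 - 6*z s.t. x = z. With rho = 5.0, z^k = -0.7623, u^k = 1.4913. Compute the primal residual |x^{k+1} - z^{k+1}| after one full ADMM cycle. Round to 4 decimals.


ADMM iteration with rho = 5.0, z^k = -0.7623, u^k = 1.4913
Step 1: x-update.
Minimize 6*x^2 + 11*x + (5.0/2)*(x + 0.7623 + 1.4913)^2
FOC: (2*6 + 5.0)*x = -11 + 5.0*(-0.7623 - 1.4913)
x^{k+1} = -1.3099
Step 2: z-update.
Minimize 8*z^2 - 6*z + (5.0/2)*(-1.3099 - z + 1.4913)^2
FOC: (2*8 + 5.0)*z = 6 + 5.0*(-1.3099 + 1.4913)
z^{k+1} = 0.3289
Step 3: u-update.
u^{k+1} = 1.4913 - 1.3099 - 0.3289 = -0.1475
Step 4: Primal residual = |-1.3099 - 0.3289| = 1.6388


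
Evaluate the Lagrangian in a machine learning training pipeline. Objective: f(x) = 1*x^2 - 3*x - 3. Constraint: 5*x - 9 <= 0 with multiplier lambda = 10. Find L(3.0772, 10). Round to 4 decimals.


Step 1: Evaluate f(x).
f(3.0772) = 1*3.0772^2 - 3*3.0772 - 3 = -2.7624
Step 2: Evaluate g(x).
g(3.0772) = 5*3.0772 - 9 = 6.386
Step 3: Compute Lagrangian.
L = -2.7624 + 10*6.386 = 61.0976


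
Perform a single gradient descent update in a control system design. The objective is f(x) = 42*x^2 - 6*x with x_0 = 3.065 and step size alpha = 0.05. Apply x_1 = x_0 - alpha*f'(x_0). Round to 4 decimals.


We compute the gradient at x_0 and apply the update.
f'(x) = 84*x - 6
f'(3.065) = 84*3.065 - 6 = 251.46
x_1 = 3.065 - 0.05*251.46 = -9.508


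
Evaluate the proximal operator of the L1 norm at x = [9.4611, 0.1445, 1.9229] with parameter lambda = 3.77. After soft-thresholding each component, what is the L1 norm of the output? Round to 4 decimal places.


Soft-thresholding with lambda = 3.77:
prox(9.4611) = sign(9.4611)*max(|9.4611| - 3.77, 0) = 5.6911
prox(0.1445) = sign(0.1445)*max(|0.1445| - 3.77, 0) = 0.0
prox(1.9229) = sign(1.9229)*max(|1.9229| - 3.77, 0) = 0.0
prox(x) = [5.6911, 0.0, 0.0]
||prox(x)||_1 = 5.6911 + 0.0 + 0.0 = 5.6911


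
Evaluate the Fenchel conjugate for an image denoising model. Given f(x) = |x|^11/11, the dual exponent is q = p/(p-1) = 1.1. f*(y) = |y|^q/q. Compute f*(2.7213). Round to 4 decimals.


The conjugate exponent q satisfies 1/p + 1/q = 1.
p = 11, so q = 11/(11 - 1) = 1.1
|y|^q = 2.7213^1.1 = 3.0078
f*(2.7213) = 3.0078 / 1.1 = 2.7344


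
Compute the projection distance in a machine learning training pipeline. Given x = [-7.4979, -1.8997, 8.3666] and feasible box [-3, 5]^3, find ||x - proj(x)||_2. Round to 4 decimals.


Project each component onto [-3, 5].
clip(-7.4979) = -3.0, clip(-1.8997) = -1.8997, clip(8.3666) = 5.0
Projection = [-3.0, -1.8997, 5.0]
Squared diffs: [20.2311, 0.0, 11.334]
Distance = sqrt(31.5651) = 5.6183


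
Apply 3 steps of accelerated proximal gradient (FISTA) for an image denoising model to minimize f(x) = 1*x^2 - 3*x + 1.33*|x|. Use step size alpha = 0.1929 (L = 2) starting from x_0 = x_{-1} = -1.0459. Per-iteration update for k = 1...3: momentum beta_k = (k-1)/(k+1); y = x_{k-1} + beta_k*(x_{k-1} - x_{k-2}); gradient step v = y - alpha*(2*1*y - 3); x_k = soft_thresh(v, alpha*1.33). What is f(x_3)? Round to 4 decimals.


FISTA on f(x) = 1*x^2 - 3*x + 1.33*|x|
L = 2, alpha = 0.1929
Iteration 1: beta = 0.0, y = -1.0459 + 0.0*(-1.0459 + 1.0459) = -1.0459
  grad(y) = -5.0918, v = y - alpha*grad = -0.0637
  prox(v) = soft_thresh(-0.0637, 0.2566) = 0.0
Iteration 2: beta = 0.3333, y = 0.0 + 0.3333*(0.0 + 1.0459) = 0.3486
  grad(y) = -2.3027, v = y - alpha*grad = 0.7928
  prox(v) = soft_thresh(0.7928, 0.2566) = 0.5363
Iteration 3: beta = 0.5, y = 0.5363 + 0.5*(0.5363 - 0.0) = 0.8044
  grad(y) = -1.3912, v = y - alpha*grad = 1.0728
  prox(v) = soft_thresh(1.0728, 0.2566) = 0.8162
f(x_3) = 1*0.8162^2 - 3*0.8162 + 1.33*|0.8162| = -0.6969


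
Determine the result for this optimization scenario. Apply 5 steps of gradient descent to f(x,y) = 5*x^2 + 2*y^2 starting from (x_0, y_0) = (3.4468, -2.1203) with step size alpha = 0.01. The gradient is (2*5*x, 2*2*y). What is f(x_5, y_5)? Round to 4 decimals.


Gradient descent on f(x,y) = 5*x^2 + 2*y^2.
Starting point: (3.4468, -2.1203), alpha = 0.01
Step 1: grad_x = 2*5*3.4468 = 34.468, grad_y = 2*2*-2.1203 = -8.4812
  x_1 = 3.4468 - 0.01*34.468 = 3.1021
  y_1 = -2.1203 - 0.01*-8.4812 = -2.0355
Step 2: grad_x = 2*5*3.1021 = 31.0212, grad_y = 2*2*-2.0355 = -8.142
  x_2 = 3.1021 - 0.01*31.0212 = 2.7919
  y_2 = -2.0355 - 0.01*-8.142 = -1.9541
Step 3: grad_x = 2*5*2.7919 = 27.9191, grad_y = 2*2*-1.9541 = -7.8163
  x_3 = 2.7919 - 0.01*27.9191 = 2.5127
  y_3 = -1.9541 - 0.01*-7.8163 = -1.8759
Step 4: grad_x = 2*5*2.5127 = 25.1272, grad_y = 2*2*-1.8759 = -7.5036
  x_4 = 2.5127 - 0.01*25.1272 = 2.2614
  y_4 = -1.8759 - 0.01*-7.5036 = -1.8009
Step 5: grad_x = 2*5*2.2614 = 22.6145, grad_y = 2*2*-1.8009 = -7.2035
  x_5 = 2.2614 - 0.01*22.6145 = 2.0353
  y_5 = -1.8009 - 0.01*-7.2035 = -1.7288
f(2.0353, -1.7288) = 5*2.0353^2 + 2*(-1.7288)^2 = 26.69


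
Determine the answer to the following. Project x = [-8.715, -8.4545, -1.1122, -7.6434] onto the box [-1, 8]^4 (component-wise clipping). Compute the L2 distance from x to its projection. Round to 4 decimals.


Project each component onto [-1, 8].
clip(-8.715) = -1.0, clip(-8.4545) = -1.0, clip(-1.1122) = -1.0, clip(-7.6434) = -1.0
Projection = [-1.0, -1.0, -1.0, -1.0]
Squared diffs: [59.5212, 55.5696, 0.0126, 44.1348]
Distance = sqrt(159.2382) = 12.619


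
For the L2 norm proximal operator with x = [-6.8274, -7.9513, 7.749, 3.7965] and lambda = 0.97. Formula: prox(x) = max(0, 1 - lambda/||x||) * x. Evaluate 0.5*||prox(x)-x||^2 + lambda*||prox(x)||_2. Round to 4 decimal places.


Step 1: Compute ||x||.
||x|| = 13.5756
Step 2: Compute scaling factor.
scale = max(0, 1 - 0.97/13.5756) = 0.9285
Step 3: prox(x) = [-6.3396, -7.3832, 7.1953, 3.5252]
||prox(x)|| = 12.6056
Step 4: Proximal objective.
0.5*||prox-x||^2 = 0.4705
lambda*||prox|| = 12.2274
Total = 12.6979


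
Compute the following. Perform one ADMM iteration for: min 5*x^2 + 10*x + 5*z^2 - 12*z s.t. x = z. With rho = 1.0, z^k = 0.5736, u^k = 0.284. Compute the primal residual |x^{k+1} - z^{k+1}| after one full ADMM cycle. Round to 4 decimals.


ADMM iteration with rho = 1.0, z^k = 0.5736, u^k = 0.284
Step 1: x-update.
Minimize 5*x^2 + 10*x + (1.0/2)*(x - 0.5736 + 0.284)^2
FOC: (2*5 + 1.0)*x = -10 + 1.0*(0.5736 - 0.284)
x^{k+1} = -0.8828
Step 2: z-update.
Minimize 5*z^2 - 12*z + (1.0/2)*(-0.8828 - z + 0.284)^2
FOC: (2*5 + 1.0)*z = 12 + 1.0*(-0.8828 + 0.284)
z^{k+1} = 1.0365
Step 3: u-update.
u^{k+1} = 0.284 - 0.8828 - 1.0365 = -1.6352
Step 4: Primal residual = |-0.8828 - 1.0365| = 1.9192


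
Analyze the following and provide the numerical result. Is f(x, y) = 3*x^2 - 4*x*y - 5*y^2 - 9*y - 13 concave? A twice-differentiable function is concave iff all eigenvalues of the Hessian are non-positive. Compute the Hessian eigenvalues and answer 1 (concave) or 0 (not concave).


The Hessian of f(x,y) = 3*x^2 - 4*x*y - 5*y^2 - 9*y - 13 is:
H = [[6, -4], [-4, -10]]
Trace = 6 - 10 = -4
Determinant = 6*-10 - (-4)^2 = -76
Discriminant = (-4)^2 - 4*-76 = 320.0
Eigenvalues: lambda_1 = -10.9443, lambda_2 = 6.9443
The function is not concave.

0


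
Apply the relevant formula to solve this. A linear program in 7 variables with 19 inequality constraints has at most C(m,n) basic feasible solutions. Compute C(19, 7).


Each vertex corresponds to some choice of n active constraints out of m, so the number of vertices is at most C(m, n) = m! / (n!(m-n)!).
m = 19, n = 7
Numerator: 19 * 18 * 17 * 16 * 15 * 14 * 13
Denominator: 7! = 5040
C(19, 7) = 50388


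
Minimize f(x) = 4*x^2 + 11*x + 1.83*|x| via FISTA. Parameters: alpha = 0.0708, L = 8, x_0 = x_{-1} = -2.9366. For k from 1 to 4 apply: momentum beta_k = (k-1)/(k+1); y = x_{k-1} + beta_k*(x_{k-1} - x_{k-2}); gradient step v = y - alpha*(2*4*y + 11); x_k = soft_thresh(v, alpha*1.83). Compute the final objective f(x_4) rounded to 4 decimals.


FISTA on f(x) = 4*x^2 + 11*x + 1.83*|x|
L = 8, alpha = 0.0708
Iteration 1: beta = 0.0, y = -2.9366 + 0.0*(-2.9366 + 2.9366) = -2.9366
  grad(y) = -12.4928, v = y - alpha*grad = -2.0521
  prox(v) = soft_thresh(-2.0521, 0.1296) = -1.9225
Iteration 2: beta = 0.3333, y = -1.9225 + 0.3333*(-1.9225 + 2.9366) = -1.5845
  grad(y) = -1.6762, v = y - alpha*grad = -1.4659
  prox(v) = soft_thresh(-1.4659, 0.1296) = -1.3363
Iteration 3: beta = 0.5, y = -1.3363 + 0.5*(-1.3363 + 1.9225) = -1.0432
  grad(y) = 2.6547, v = y - alpha*grad = -1.2311
  prox(v) = soft_thresh(-1.2311, 0.1296) = -1.1015
Iteration 4: beta = 0.6, y = -1.1015 + 0.6*(-1.1015 + 1.3363) = -0.9607
  grad(y) = 3.3143, v = y - alpha*grad = -1.1954
  prox(v) = soft_thresh(-1.1954, 0.1296) = -1.0658
f(x_4) = 4*(-1.0658)^2 + 11*(-1.0658) + 1.83*|-1.0658| = -5.2297


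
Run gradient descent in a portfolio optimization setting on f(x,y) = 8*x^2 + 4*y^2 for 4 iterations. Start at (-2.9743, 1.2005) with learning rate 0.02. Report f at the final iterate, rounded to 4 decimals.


Gradient descent on f(x,y) = 8*x^2 + 4*y^2.
Starting point: (-2.9743, 1.2005), alpha = 0.02
Step 1: grad_x = 2*8*-2.9743 = -47.5888, grad_y = 2*4*1.2005 = 9.604
  x_1 = -2.9743 - 0.02*-47.5888 = -2.0225
  y_1 = 1.2005 - 0.02*9.604 = 1.0084
Step 2: grad_x = 2*8*-2.0225 = -32.3604, grad_y = 2*4*1.0084 = 8.0674
  x_2 = -2.0225 - 0.02*-32.3604 = -1.3753
  y_2 = 1.0084 - 0.02*8.0674 = 0.8471
Step 3: grad_x = 2*8*-1.3753 = -22.0051, grad_y = 2*4*0.8471 = 6.7766
  x_3 = -1.3753 - 0.02*-22.0051 = -0.9352
  y_3 = 0.8471 - 0.02*6.7766 = 0.7115
Step 4: grad_x = 2*8*-0.9352 = -14.9634, grad_y = 2*4*0.7115 = 5.6923
  x_4 = -0.9352 - 0.02*-14.9634 = -0.6359
  y_4 = 0.7115 - 0.02*5.6923 = 0.5977
f(-0.6359, 0.5977) = 8*(-0.6359)^2 + 4*0.5977^2 = 4.6644
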